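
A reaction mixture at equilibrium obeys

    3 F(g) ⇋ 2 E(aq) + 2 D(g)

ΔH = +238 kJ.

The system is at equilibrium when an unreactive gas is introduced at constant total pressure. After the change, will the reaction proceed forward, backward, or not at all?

left

Adding inert gas at constant total pressure expands the volume and lowers every reacting partial pressure. With Δn_gas = 2 − 3 = -1, Q moves away from K toward the side with fewer gas moles, so the system shifts toward the side with more gas moles — to the left.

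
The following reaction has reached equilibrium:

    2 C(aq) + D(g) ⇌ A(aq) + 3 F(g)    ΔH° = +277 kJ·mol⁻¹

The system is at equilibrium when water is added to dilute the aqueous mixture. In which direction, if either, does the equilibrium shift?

Dilution lowers every aqueous concentration by the same factor. Δn_aq = 1 − 2 = -1, so the system shifts toward the side with more dissolved moles — to the left.

left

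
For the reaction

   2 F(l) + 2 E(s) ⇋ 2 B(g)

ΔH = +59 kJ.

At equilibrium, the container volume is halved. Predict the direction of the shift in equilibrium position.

left

Gas moles: reactants 0, products 2 (Δn_gas = +2). Compression shifts the system toward the side with fewer moles of gas — to the left.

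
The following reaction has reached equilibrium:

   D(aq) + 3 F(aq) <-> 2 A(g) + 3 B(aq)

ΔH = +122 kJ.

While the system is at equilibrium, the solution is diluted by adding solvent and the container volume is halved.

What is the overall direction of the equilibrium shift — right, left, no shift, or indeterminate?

Dilution lowers every aqueous concentration by the same factor. Δn_aq = 3 − 4 = -1, so the system shifts toward the side with more dissolved moles — to the left.
Gas moles: reactants 0, products 2 (Δn_gas = +2). Compression shifts the system toward the side with fewer moles of gas — to the left.
All effects act in the same direction — net shift to the left.

left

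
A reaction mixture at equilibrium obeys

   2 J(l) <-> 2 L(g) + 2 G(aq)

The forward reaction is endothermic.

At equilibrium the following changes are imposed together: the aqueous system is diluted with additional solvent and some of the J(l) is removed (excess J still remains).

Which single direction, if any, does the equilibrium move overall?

right

Dilution lowers every aqueous concentration by the same factor. Δn_aq = 2 − 0 = +2, so the system shifts toward the side with more dissolved moles — to the right.
J is a pure liquid; its activity is 1 regardless of amount, so Q is unaffected — no shift from this change.
Only the nonzero effect(s) matter; the net shift is to the right.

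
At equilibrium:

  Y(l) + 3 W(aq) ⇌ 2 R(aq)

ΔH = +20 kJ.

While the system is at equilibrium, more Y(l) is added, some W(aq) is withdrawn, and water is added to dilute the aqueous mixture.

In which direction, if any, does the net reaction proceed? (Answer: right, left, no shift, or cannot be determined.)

Y is a pure liquid; its activity is 1 regardless of amount, so Q is unaffected — no shift from this change.
Removing W (aq), a reactant, drives the reaction to the left.
Dilution lowers every aqueous concentration by the same factor. Δn_aq = 2 − 3 = -1, so the system shifts toward the side with more dissolved moles — to the left.
Only the nonzero effect(s) matter; the net shift is to the left.

left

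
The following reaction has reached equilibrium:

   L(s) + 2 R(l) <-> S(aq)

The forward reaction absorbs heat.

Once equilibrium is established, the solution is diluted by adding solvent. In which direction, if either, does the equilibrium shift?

right

Dilution lowers every aqueous concentration by the same factor. Δn_aq = 1 − 0 = +1, so the system shifts toward the side with more dissolved moles — to the right.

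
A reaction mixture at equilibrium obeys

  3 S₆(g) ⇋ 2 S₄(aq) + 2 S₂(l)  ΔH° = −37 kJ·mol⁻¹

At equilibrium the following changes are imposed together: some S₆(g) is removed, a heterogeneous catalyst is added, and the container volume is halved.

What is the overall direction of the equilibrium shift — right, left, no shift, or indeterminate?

cannot be determined

Removing S₆ (g), a reactant, drives the reaction to the left.
A catalyst speeds both forward and reverse rates equally; it changes neither Q nor K — no shift from this change.
Gas moles: reactants 3, products 0 (Δn_gas = -3). Compression shifts the system toward the side with fewer moles of gas — to the right.
The individual effects push in opposite directions; without quantitative information the net direction cannot be determined.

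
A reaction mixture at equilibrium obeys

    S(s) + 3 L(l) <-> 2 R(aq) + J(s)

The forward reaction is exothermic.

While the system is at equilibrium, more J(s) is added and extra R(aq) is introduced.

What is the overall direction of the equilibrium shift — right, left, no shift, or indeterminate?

left

J is a pure solid; its activity is 1 regardless of amount, so Q is unaffected — no shift from this change.
Adding R (aq), a product, drives the reaction to the left.
Only the nonzero effect(s) matter; the net shift is to the left.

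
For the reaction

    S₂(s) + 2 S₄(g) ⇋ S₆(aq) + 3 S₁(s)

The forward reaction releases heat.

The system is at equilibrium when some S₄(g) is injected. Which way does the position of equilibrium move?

Adding S₄ (g), a reactant, drives the reaction to the right.

right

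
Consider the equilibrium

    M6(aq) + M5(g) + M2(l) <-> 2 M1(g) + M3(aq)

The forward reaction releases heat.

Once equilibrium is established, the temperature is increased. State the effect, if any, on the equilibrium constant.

K depends on temperature via the van 't Hoff relation. The forward reaction is exothermic, so raising T decreases K.

decreases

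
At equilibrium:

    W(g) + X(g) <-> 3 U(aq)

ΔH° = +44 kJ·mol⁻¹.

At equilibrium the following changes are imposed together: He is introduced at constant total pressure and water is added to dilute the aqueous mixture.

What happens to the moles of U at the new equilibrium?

Adding inert gas at constant total pressure expands the volume and lowers every reacting partial pressure. With Δn_gas = 0 − 2 = -2, Q moves away from K toward the side with fewer gas moles, so the system shifts toward the side with more gas moles — to the left.
Dilution lowers every aqueous concentration by the same factor. Δn_aq = 3 − 0 = +3, so the system shifts toward the side with more dissolved moles — to the right.
The two effects oppose each other, so the net shift — and hence the change in U — cannot be determined from the given information.

cannot be determined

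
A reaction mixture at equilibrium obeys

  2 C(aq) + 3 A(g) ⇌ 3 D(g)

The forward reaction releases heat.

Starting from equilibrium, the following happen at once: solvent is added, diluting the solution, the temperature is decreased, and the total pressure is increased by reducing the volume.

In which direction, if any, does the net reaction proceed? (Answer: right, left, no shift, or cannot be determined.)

Dilution lowers every aqueous concentration by the same factor. Δn_aq = 0 − 2 = -2, so the system shifts toward the side with more dissolved moles — to the left.
The forward reaction is exothermic. Lowering T favours the exothermic direction — shift to the right.
Gas moles: reactants 3, products 3. Δn_gas = 0, so a volume change leaves Q equal to K — no shift from this change.
The individual effects push in opposite directions; without quantitative information the net direction cannot be determined.

cannot be determined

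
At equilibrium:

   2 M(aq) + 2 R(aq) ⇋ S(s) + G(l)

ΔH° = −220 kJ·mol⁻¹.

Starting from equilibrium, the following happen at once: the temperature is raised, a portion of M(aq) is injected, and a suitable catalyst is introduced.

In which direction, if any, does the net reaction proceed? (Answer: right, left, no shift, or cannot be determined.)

The forward reaction is exothermic. Raising T favours the endothermic direction — shift to the left.
Adding M (aq), a reactant, drives the reaction to the right.
A catalyst speeds both forward and reverse rates equally; it changes neither Q nor K — no shift from this change.
The individual effects push in opposite directions; without quantitative information the net direction cannot be determined.

cannot be determined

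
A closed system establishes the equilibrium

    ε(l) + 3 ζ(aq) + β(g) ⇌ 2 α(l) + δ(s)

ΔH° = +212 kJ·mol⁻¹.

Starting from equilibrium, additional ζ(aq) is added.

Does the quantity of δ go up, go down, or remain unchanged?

Adding ζ (aq), a reactant, drives the reaction to the right.
The net shift is to the right. δ is a product, so its amount increases.

increases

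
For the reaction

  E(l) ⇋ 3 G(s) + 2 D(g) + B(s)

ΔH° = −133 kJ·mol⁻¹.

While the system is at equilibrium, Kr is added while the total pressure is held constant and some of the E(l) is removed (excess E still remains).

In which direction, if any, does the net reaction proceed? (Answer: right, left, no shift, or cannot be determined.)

Adding inert gas at constant total pressure expands the volume and lowers every reacting partial pressure. With Δn_gas = 2 − 0 = +2, Q moves away from K toward the side with fewer gas moles, so the system shifts toward the side with more gas moles — to the right.
E is a pure liquid; its activity is 1 regardless of amount, so Q is unaffected — no shift from this change.
Only the nonzero effect(s) matter; the net shift is to the right.

right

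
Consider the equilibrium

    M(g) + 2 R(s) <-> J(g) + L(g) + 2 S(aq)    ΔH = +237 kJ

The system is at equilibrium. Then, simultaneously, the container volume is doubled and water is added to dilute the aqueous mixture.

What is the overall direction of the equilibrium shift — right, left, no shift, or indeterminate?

Gas moles: reactants 1, products 2 (Δn_gas = +1). Expansion shifts the system toward the side with more moles of gas — to the right.
Dilution lowers every aqueous concentration by the same factor. Δn_aq = 2 − 0 = +2, so the system shifts toward the side with more dissolved moles — to the right.
All effects act in the same direction — net shift to the right.

right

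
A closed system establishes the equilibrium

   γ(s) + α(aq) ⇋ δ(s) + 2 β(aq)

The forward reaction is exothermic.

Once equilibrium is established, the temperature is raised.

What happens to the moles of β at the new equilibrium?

The forward reaction is exothermic. Raising T favours the endothermic direction — shift to the left.
The net shift is to the left. β is a product, so its amount decreases.

decreases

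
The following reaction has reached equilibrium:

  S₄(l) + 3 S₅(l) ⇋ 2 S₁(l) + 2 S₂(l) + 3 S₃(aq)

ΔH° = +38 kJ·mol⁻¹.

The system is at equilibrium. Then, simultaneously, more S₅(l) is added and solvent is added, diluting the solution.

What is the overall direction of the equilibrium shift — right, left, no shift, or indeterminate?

right

S₅ is a pure liquid; its activity is 1 regardless of amount, so Q is unaffected — no shift from this change.
Dilution lowers every aqueous concentration by the same factor. Δn_aq = 3 − 0 = +3, so the system shifts toward the side with more dissolved moles — to the right.
Only the nonzero effect(s) matter; the net shift is to the right.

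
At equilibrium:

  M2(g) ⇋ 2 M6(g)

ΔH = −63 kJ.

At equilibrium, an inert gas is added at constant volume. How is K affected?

unchanged

The equilibrium constant depends only on temperature. This perturbation changes neither the position of equilibrium nor K.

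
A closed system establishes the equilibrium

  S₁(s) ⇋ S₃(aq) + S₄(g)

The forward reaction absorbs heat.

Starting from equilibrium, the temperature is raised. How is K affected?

K depends on temperature via the van 't Hoff relation. The forward reaction is endothermic, so raising T increases K.

increases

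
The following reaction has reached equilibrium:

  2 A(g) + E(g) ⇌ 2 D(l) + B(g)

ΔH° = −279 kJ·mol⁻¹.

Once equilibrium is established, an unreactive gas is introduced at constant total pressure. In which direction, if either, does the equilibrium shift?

left

Adding inert gas at constant total pressure expands the volume and lowers every reacting partial pressure. With Δn_gas = 1 − 3 = -2, Q moves away from K toward the side with fewer gas moles, so the system shifts toward the side with more gas moles — to the left.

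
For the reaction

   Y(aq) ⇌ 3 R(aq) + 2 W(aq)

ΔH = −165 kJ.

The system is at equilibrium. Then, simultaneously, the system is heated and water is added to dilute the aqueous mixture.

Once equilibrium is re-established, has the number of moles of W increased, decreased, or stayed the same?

cannot be determined

The forward reaction is exothermic. Raising T favours the endothermic direction — shift to the left.
Dilution lowers every aqueous concentration by the same factor. Δn_aq = 5 − 1 = +4, so the system shifts toward the side with more dissolved moles — to the right.
The two effects oppose each other, so the net shift — and hence the change in W — cannot be determined from the given information.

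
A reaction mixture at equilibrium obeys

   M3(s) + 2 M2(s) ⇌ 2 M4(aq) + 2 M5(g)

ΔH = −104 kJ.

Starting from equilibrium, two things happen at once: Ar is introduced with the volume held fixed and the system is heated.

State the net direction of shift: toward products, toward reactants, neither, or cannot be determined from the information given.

At constant volume, adding an inert gas leaves every reacting species' partial pressure unchanged, so Q is unchanged — no shift from this change.
The forward reaction is exothermic. Raising T favours the endothermic direction — shift to the left.
Only the nonzero effect(s) matter; the net shift is to the left.

left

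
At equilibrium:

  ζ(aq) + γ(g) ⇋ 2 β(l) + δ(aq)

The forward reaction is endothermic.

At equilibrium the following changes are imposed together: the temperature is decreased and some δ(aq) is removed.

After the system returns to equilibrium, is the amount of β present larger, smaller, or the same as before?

cannot be determined

The forward reaction is endothermic. Lowering T favours the exothermic direction — shift to the left.
Removing δ (aq), a product, drives the reaction to the right.
The two effects oppose each other, so the net shift — and hence the change in β — cannot be determined from the given information.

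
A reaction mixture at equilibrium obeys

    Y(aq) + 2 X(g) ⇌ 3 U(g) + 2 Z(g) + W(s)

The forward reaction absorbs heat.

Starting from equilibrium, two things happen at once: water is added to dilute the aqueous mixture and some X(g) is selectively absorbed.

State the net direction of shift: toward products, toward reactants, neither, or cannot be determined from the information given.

left

Dilution lowers every aqueous concentration by the same factor. Δn_aq = 0 − 1 = -1, so the system shifts toward the side with more dissolved moles — to the left.
Removing X (g), a reactant, drives the reaction to the left.
All effects act in the same direction — net shift to the left.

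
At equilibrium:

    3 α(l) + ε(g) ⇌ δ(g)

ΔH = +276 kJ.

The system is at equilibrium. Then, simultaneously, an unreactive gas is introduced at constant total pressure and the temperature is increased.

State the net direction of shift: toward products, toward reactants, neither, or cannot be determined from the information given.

right

Adding inert gas at constant total pressure expands the volume, scaling every reacting partial pressure by the same factor. Δn_gas = 1 − 1 = 0, so Q is unchanged — no shift.
The forward reaction is endothermic. Raising T favours the endothermic direction — shift to the right.
Only the nonzero effect(s) matter; the net shift is to the right.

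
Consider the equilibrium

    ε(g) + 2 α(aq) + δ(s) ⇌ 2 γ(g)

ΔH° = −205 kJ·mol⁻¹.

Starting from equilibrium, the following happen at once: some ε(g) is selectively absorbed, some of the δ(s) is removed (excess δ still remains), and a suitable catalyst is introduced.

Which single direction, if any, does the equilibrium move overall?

left

Removing ε (g), a reactant, drives the reaction to the left.
δ is a pure solid; its activity is 1 regardless of amount, so Q is unaffected — no shift from this change.
A catalyst speeds both forward and reverse rates equally; it changes neither Q nor K — no shift from this change.
Only the nonzero effect(s) matter; the net shift is to the left.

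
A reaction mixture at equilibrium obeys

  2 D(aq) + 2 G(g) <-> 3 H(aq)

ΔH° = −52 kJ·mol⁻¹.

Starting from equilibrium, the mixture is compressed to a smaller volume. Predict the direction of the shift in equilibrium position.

Gas moles: reactants 2, products 0 (Δn_gas = -2). Compression shifts the system toward the side with fewer moles of gas — to the right.

right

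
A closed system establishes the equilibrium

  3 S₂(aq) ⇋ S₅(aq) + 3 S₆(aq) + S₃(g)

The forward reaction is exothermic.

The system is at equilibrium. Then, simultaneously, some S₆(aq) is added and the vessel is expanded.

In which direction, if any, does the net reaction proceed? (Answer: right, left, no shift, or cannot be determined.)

Adding S₆ (aq), a product, drives the reaction to the left.
Gas moles: reactants 0, products 1 (Δn_gas = +1). Expansion shifts the system toward the side with more moles of gas — to the right.
The individual effects push in opposite directions; without quantitative information the net direction cannot be determined.

cannot be determined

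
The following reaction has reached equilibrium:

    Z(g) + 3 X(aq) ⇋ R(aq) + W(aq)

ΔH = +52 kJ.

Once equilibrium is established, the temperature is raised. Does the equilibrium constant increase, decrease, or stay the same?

K depends on temperature via the van 't Hoff relation. The forward reaction is endothermic, so raising T increases K.

increases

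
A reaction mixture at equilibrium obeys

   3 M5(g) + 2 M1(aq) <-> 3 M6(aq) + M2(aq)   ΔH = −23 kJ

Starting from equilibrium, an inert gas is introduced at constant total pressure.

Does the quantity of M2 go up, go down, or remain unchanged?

Adding inert gas at constant total pressure expands the volume and lowers every reacting partial pressure. With Δn_gas = 0 − 3 = -3, Q moves away from K toward the side with fewer gas moles, so the system shifts toward the side with more gas moles — to the left.
The net shift is to the left. M2 is a product, so its amount decreases.

decreases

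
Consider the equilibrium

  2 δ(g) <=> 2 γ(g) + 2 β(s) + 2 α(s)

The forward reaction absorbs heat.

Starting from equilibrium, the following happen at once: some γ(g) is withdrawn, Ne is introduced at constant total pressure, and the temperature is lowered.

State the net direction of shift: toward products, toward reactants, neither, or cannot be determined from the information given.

cannot be determined

Removing γ (g), a product, drives the reaction to the right.
Adding inert gas at constant total pressure expands the volume, scaling every reacting partial pressure by the same factor. Δn_gas = 2 − 2 = 0, so Q is unchanged — no shift.
The forward reaction is endothermic. Lowering T favours the exothermic direction — shift to the left.
The individual effects push in opposite directions; without quantitative information the net direction cannot be determined.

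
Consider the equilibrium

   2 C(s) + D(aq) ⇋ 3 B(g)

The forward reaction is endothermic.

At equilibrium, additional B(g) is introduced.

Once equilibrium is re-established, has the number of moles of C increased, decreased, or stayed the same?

increases

Adding B (g), a product, drives the reaction to the left.
The net shift is to the left. C is a reactant, so its amount increases.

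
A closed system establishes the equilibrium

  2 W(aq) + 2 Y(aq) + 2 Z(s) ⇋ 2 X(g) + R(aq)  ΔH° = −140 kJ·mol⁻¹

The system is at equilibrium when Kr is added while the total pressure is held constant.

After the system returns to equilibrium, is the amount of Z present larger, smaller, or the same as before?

decreases

Adding inert gas at constant total pressure expands the volume and lowers every reacting partial pressure. With Δn_gas = 2 − 0 = +2, Q moves away from K toward the side with fewer gas moles, so the system shifts toward the side with more gas moles — to the right.
The net shift is to the right. Z is a reactant, so its amount decreases.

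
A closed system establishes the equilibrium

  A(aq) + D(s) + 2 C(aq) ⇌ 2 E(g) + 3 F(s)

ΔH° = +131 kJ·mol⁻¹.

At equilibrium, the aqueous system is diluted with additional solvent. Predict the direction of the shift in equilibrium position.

left

Dilution lowers every aqueous concentration by the same factor. Δn_aq = 0 − 3 = -3, so the system shifts toward the side with more dissolved moles — to the left.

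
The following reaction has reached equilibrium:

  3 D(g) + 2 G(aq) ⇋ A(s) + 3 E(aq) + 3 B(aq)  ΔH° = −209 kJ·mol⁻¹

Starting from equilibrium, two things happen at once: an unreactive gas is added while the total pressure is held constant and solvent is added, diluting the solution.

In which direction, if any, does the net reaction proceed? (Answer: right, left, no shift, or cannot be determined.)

Adding inert gas at constant total pressure expands the volume and lowers every reacting partial pressure. With Δn_gas = 0 − 3 = -3, Q moves away from K toward the side with fewer gas moles, so the system shifts toward the side with more gas moles — to the left.
Dilution lowers every aqueous concentration by the same factor. Δn_aq = 6 − 2 = +4, so the system shifts toward the side with more dissolved moles — to the right.
The individual effects push in opposite directions; without quantitative information the net direction cannot be determined.

cannot be determined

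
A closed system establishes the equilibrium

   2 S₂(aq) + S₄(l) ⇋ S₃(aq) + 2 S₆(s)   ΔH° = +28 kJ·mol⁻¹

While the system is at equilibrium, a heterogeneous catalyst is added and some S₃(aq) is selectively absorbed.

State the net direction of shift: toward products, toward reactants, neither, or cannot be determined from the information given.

right

A catalyst speeds both forward and reverse rates equally; it changes neither Q nor K — no shift from this change.
Removing S₃ (aq), a product, drives the reaction to the right.
Only the nonzero effect(s) matter; the net shift is to the right.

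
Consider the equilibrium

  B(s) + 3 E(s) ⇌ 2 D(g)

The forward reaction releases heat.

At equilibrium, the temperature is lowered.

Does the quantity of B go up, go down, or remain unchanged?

decreases

The forward reaction is exothermic. Lowering T favours the exothermic direction — shift to the right.
The net shift is to the right. B is a reactant, so its amount decreases.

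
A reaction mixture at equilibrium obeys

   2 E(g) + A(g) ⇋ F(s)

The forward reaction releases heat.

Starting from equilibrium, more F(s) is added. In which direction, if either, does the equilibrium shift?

no shift

F is a pure solid; its activity is 1 regardless of amount, so Q is unaffected — no shift from this change.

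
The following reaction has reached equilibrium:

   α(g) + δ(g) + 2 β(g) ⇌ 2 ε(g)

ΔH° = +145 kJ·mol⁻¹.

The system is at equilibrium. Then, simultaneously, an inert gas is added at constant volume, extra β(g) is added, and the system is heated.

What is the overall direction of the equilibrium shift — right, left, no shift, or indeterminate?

At constant volume, adding an inert gas leaves every reacting species' partial pressure unchanged, so Q is unchanged — no shift from this change.
Adding β (g), a reactant, drives the reaction to the right.
The forward reaction is endothermic. Raising T favours the endothermic direction — shift to the right.
Only the nonzero effect(s) matter; the net shift is to the right.

right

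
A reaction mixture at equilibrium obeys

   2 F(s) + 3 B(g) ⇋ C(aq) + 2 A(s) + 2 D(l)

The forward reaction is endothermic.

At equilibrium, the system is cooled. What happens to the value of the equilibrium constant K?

K depends on temperature via the van 't Hoff relation. The forward reaction is endothermic, so lowering T decreases K.

decreases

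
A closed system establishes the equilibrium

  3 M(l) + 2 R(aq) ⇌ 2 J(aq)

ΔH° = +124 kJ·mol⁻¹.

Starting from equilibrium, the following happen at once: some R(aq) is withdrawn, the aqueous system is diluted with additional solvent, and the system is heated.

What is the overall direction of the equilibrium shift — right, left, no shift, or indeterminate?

Removing R (aq), a reactant, drives the reaction to the left.
Dilution scales every aqueous concentration by the same factor. Δn_aq = 2 − 2 = 0, so Q is unchanged — no shift.
The forward reaction is endothermic. Raising T favours the endothermic direction — shift to the right.
The individual effects push in opposite directions; without quantitative information the net direction cannot be determined.

cannot be determined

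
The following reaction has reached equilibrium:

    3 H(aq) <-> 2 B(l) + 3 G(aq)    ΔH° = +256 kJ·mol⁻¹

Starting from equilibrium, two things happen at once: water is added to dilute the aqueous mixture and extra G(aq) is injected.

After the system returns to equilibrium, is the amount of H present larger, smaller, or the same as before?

increases

Dilution scales every aqueous concentration by the same factor. Δn_aq = 3 − 3 = 0, so Q is unchanged — no shift.
Adding G (aq), a product, drives the reaction to the left.
The net shift is to the left. H is a reactant, so its amount increases.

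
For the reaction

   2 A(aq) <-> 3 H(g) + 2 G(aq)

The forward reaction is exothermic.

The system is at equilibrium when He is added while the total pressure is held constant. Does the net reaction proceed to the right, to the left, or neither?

Adding inert gas at constant total pressure expands the volume and lowers every reacting partial pressure. With Δn_gas = 3 − 0 = +3, Q moves away from K toward the side with fewer gas moles, so the system shifts toward the side with more gas moles — to the right.

right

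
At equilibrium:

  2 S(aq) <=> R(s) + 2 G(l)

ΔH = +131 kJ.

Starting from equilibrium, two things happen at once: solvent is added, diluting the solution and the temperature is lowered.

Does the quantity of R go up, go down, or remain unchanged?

decreases

Dilution lowers every aqueous concentration by the same factor. Δn_aq = 0 − 2 = -2, so the system shifts toward the side with more dissolved moles — to the left.
The forward reaction is endothermic. Lowering T favours the exothermic direction — shift to the left.
The net shift is to the left. R is a product, so its amount decreases.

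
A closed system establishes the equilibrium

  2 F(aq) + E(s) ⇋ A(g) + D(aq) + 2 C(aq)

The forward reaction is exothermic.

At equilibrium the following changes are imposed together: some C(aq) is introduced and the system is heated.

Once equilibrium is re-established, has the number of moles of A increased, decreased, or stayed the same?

Adding C (aq), a product, drives the reaction to the left.
The forward reaction is exothermic. Raising T favours the endothermic direction — shift to the left.
The net shift is to the left. A is a product, so its amount decreases.

decreases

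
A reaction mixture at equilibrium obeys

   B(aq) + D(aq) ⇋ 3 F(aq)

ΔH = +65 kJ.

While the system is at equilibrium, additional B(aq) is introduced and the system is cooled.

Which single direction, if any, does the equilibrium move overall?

Adding B (aq), a reactant, drives the reaction to the right.
The forward reaction is endothermic. Lowering T favours the exothermic direction — shift to the left.
The individual effects push in opposite directions; without quantitative information the net direction cannot be determined.

cannot be determined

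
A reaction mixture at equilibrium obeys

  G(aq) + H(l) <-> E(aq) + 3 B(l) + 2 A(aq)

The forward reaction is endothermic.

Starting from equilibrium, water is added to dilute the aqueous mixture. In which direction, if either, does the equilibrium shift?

right

Dilution lowers every aqueous concentration by the same factor. Δn_aq = 3 − 1 = +2, so the system shifts toward the side with more dissolved moles — to the right.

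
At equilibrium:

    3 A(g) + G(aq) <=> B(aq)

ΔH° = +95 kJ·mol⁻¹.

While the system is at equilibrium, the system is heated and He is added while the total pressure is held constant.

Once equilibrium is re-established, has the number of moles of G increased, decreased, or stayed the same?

cannot be determined

The forward reaction is endothermic. Raising T favours the endothermic direction — shift to the right.
Adding inert gas at constant total pressure expands the volume and lowers every reacting partial pressure. With Δn_gas = 0 − 3 = -3, Q moves away from K toward the side with fewer gas moles, so the system shifts toward the side with more gas moles — to the left.
The two effects oppose each other, so the net shift — and hence the change in G — cannot be determined from the given information.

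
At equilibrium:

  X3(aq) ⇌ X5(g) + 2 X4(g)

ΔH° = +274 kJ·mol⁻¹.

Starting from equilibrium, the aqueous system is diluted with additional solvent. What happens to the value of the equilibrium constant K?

The equilibrium constant depends only on temperature. This perturbation may move the position of equilibrium, but since T is unchanged, K itself is unchanged.

unchanged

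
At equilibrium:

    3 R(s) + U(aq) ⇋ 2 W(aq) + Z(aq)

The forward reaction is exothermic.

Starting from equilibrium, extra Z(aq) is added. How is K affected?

unchanged

The equilibrium constant depends only on temperature. This perturbation may move the position of equilibrium, but since T is unchanged, K itself is unchanged.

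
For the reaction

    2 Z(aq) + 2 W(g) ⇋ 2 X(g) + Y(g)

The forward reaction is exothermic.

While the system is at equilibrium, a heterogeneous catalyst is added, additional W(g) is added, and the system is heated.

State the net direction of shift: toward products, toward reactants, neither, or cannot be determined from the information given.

cannot be determined

A catalyst speeds both forward and reverse rates equally; it changes neither Q nor K — no shift from this change.
Adding W (g), a reactant, drives the reaction to the right.
The forward reaction is exothermic. Raising T favours the endothermic direction — shift to the left.
The individual effects push in opposite directions; without quantitative information the net direction cannot be determined.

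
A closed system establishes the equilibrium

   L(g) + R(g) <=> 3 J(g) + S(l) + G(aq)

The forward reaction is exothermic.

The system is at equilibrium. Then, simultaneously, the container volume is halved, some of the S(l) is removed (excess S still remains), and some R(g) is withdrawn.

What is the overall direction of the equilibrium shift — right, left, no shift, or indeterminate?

left

Gas moles: reactants 2, products 3 (Δn_gas = +1). Compression shifts the system toward the side with fewer moles of gas — to the left.
S is a pure liquid; its activity is 1 regardless of amount, so Q is unaffected — no shift from this change.
Removing R (g), a reactant, drives the reaction to the left.
Only the nonzero effect(s) matter; the net shift is to the left.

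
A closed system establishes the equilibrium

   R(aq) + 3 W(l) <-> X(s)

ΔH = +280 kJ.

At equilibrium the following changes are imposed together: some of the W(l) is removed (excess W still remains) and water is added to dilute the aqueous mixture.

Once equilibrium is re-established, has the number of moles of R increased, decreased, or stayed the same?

W is a pure liquid; its activity is 1 regardless of amount, so Q is unaffected — no shift from this change.
Dilution lowers every aqueous concentration by the same factor. Δn_aq = 0 − 1 = -1, so the system shifts toward the side with more dissolved moles — to the left.
The net shift is to the left. R is a reactant, so its amount increases.

increases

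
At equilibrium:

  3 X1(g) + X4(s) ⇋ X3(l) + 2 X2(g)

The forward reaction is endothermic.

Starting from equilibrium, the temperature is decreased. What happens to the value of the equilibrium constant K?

K depends on temperature via the van 't Hoff relation. The forward reaction is endothermic, so lowering T decreases K.

decreases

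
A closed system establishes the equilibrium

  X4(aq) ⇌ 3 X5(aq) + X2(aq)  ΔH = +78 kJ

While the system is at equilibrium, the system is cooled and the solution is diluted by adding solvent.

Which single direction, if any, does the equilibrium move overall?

cannot be determined

The forward reaction is endothermic. Lowering T favours the exothermic direction — shift to the left.
Dilution lowers every aqueous concentration by the same factor. Δn_aq = 4 − 1 = +3, so the system shifts toward the side with more dissolved moles — to the right.
The individual effects push in opposite directions; without quantitative information the net direction cannot be determined.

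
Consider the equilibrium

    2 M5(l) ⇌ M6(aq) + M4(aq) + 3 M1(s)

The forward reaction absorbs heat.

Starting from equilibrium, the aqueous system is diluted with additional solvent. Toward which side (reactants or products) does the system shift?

Dilution lowers every aqueous concentration by the same factor. Δn_aq = 2 − 0 = +2, so the system shifts toward the side with more dissolved moles — to the right.

right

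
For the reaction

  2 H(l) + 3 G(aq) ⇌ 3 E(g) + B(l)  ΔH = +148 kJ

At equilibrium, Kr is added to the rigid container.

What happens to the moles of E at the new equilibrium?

unchanged

At constant volume, adding an inert gas leaves every reacting species' partial pressure unchanged, so Q is unchanged — no shift from this change.
No net shift occurs, so the amount of E is unchanged.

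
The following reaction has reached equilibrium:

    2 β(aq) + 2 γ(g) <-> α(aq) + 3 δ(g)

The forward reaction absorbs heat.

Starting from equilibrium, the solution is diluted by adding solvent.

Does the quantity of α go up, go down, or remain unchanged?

decreases

Dilution lowers every aqueous concentration by the same factor. Δn_aq = 1 − 2 = -1, so the system shifts toward the side with more dissolved moles — to the left.
The net shift is to the left. α is a product, so its amount decreases.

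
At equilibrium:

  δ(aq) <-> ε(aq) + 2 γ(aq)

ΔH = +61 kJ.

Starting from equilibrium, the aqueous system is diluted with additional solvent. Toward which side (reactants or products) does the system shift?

Dilution lowers every aqueous concentration by the same factor. Δn_aq = 3 − 1 = +2, so the system shifts toward the side with more dissolved moles — to the right.

right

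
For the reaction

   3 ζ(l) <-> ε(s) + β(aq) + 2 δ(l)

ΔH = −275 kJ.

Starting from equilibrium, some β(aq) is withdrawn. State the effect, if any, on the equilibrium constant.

The equilibrium constant depends only on temperature. This perturbation may move the position of equilibrium, but since T is unchanged, K itself is unchanged.

unchanged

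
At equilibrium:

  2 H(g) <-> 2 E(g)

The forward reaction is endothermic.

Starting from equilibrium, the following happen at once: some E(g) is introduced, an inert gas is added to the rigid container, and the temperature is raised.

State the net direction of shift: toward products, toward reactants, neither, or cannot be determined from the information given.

Adding E (g), a product, drives the reaction to the left.
At constant volume, adding an inert gas leaves every reacting species' partial pressure unchanged, so Q is unchanged — no shift from this change.
The forward reaction is endothermic. Raising T favours the endothermic direction — shift to the right.
The individual effects push in opposite directions; without quantitative information the net direction cannot be determined.

cannot be determined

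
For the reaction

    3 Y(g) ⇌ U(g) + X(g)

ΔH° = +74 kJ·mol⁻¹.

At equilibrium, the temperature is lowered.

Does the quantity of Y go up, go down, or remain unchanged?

increases

The forward reaction is endothermic. Lowering T favours the exothermic direction — shift to the left.
The net shift is to the left. Y is a reactant, so its amount increases.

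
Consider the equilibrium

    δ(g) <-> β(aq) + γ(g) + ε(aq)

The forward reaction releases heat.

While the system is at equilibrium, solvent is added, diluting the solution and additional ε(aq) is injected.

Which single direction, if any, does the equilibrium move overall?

Dilution lowers every aqueous concentration by the same factor. Δn_aq = 2 − 0 = +2, so the system shifts toward the side with more dissolved moles — to the right.
Adding ε (aq), a product, drives the reaction to the left.
The individual effects push in opposite directions; without quantitative information the net direction cannot be determined.

cannot be determined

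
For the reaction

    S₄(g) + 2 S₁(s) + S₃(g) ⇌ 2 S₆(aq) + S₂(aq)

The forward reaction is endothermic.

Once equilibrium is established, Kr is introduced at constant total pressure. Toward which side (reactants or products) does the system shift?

left

Adding inert gas at constant total pressure expands the volume and lowers every reacting partial pressure. With Δn_gas = 0 − 2 = -2, Q moves away from K toward the side with fewer gas moles, so the system shifts toward the side with more gas moles — to the left.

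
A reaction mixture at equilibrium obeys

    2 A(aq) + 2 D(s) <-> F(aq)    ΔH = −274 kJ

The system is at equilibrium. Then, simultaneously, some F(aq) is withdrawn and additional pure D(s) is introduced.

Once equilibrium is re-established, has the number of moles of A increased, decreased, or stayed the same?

decreases

Removing F (aq), a product, drives the reaction to the right.
D is a pure solid; its activity is 1 regardless of amount, so Q is unaffected — no shift from this change.
The net shift is to the right. A is a reactant, so its amount decreases.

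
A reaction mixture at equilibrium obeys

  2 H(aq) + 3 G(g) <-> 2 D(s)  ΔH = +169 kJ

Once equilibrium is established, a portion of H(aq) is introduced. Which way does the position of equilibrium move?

Adding H (aq), a reactant, drives the reaction to the right.

right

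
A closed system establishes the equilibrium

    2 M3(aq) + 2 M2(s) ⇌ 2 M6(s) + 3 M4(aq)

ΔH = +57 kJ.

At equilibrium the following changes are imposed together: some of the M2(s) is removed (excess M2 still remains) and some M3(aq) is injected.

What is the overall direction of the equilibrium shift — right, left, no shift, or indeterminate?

M2 is a pure solid; its activity is 1 regardless of amount, so Q is unaffected — no shift from this change.
Adding M3 (aq), a reactant, drives the reaction to the right.
Only the nonzero effect(s) matter; the net shift is to the right.

right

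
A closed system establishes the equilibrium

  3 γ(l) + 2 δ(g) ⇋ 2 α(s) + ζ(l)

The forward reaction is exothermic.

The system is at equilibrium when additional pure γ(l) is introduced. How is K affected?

unchanged

The equilibrium constant depends only on temperature. This perturbation changes neither the position of equilibrium nor K.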